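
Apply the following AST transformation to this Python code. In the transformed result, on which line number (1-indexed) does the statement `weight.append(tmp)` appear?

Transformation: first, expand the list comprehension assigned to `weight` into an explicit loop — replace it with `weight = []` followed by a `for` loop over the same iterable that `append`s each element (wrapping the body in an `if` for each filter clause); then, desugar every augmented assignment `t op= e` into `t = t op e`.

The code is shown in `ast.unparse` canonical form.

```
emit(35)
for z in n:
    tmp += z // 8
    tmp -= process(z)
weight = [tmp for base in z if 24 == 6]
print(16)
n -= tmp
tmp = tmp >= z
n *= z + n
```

8

Transformed code:
emit(35)
for z in n:
    tmp = tmp + z // 8
    tmp = tmp - process(z)
weight = []
for base in z:
    if 24 == 6:
        weight.append(tmp)
print(16)
n = n - tmp
tmp = tmp >= z
n = n * (z + n)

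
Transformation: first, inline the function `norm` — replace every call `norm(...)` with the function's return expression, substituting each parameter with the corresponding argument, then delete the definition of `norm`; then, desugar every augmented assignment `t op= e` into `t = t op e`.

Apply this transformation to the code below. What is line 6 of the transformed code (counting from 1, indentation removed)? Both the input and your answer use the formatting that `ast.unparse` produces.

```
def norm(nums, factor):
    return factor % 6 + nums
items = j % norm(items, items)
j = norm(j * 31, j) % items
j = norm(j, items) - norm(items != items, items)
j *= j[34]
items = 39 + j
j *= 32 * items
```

Transformed code:
items = j % (items % 6 + items)
j = (j % 6 + j * 31) % items
j = items % 6 + j - (items % 6 + (items != items))
j = j * j[34]
items = 39 + j
j = j * (32 * items)

j = j * (32 * items)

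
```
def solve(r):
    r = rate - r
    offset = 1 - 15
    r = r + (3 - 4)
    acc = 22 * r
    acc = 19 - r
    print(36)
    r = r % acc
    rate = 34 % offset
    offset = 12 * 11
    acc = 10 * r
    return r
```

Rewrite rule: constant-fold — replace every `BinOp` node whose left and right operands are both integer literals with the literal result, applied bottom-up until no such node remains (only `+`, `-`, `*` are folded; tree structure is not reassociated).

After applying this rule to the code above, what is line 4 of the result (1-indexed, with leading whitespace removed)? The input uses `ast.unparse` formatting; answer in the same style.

Transformed code:
def solve(r):
    r = rate - r
    offset = -14
    r = r + -1
    acc = 22 * r
    acc = 19 - r
    print(36)
    r = r % acc
    rate = 34 % offset
    offset = 132
    acc = 10 * r
    return r

r = r + -1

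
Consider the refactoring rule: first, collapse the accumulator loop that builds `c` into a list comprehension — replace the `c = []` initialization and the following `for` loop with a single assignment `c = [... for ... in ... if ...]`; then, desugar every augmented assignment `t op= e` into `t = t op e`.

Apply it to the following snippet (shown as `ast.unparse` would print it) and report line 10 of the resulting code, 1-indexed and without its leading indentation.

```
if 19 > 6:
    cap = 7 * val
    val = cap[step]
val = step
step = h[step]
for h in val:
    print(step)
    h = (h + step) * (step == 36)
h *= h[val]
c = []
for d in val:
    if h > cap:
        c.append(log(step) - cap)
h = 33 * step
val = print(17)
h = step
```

Transformed code:
if 19 > 6:
    cap = 7 * val
    val = cap[step]
val = step
step = h[step]
for h in val:
    print(step)
    h = (h + step) * (step == 36)
h = h * h[val]
c = [log(step) - cap for d in val if h > cap]
h = 33 * step
val = print(17)
h = step

c = [log(step) - cap for d in val if h > cap]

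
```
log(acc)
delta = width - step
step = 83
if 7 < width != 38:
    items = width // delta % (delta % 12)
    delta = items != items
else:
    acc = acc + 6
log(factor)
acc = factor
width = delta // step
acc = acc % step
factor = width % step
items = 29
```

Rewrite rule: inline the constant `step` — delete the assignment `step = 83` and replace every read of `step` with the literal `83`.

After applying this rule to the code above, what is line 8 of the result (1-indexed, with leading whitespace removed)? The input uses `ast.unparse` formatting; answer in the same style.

Transformed code:
log(acc)
delta = width - 83
if 7 < width != 38:
    items = width // delta % (delta % 12)
    delta = items != items
else:
    acc = acc + 6
log(factor)
acc = factor
width = delta // 83
acc = acc % 83
factor = width % 83
items = 29

log(factor)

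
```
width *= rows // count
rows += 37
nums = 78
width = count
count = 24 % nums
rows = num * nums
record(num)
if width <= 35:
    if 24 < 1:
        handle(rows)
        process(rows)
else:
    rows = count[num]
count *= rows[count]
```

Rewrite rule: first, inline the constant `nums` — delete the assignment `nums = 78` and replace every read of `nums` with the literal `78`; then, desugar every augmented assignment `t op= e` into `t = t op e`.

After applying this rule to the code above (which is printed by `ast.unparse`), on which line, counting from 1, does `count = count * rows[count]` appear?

13

Transformed code:
width = width * (rows // count)
rows = rows + 37
width = count
count = 24 % 78
rows = num * 78
record(num)
if width <= 35:
    if 24 < 1:
        handle(rows)
        process(rows)
else:
    rows = count[num]
count = count * rows[count]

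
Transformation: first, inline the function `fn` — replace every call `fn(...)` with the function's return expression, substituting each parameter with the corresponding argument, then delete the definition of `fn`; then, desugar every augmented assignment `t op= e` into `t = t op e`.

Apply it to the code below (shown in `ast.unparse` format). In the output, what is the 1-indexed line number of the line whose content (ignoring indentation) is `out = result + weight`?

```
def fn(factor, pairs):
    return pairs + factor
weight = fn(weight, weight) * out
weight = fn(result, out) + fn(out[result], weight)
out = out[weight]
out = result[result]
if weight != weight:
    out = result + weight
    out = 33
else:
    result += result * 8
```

6

Transformed code:
weight = (weight + weight) * out
weight = out + result + (weight + out[result])
out = out[weight]
out = result[result]
if weight != weight:
    out = result + weight
    out = 33
else:
    result = result + result * 8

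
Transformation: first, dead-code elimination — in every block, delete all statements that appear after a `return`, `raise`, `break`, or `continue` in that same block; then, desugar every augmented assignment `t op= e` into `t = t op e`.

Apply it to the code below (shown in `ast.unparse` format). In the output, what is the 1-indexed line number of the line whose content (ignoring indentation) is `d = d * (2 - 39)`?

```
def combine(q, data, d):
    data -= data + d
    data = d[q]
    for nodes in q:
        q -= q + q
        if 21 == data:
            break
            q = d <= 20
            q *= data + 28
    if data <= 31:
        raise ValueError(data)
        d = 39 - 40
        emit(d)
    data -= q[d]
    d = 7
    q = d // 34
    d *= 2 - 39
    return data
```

13

Transformed code:
def combine(q, data, d):
    data = data - (data + d)
    data = d[q]
    for nodes in q:
        q = q - (q + q)
        if 21 == data:
            break
    if data <= 31:
        raise ValueError(data)
    data = data - q[d]
    d = 7
    q = d // 34
    d = d * (2 - 39)
    return data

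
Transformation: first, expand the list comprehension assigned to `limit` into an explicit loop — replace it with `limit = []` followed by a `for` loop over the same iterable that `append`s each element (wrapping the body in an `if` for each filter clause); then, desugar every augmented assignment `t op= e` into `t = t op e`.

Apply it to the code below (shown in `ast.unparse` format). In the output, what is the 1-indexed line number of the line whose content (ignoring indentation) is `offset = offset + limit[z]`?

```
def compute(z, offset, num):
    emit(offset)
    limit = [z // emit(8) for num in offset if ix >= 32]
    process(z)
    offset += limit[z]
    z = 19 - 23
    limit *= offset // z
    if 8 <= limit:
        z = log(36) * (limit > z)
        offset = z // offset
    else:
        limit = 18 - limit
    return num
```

8

Transformed code:
def compute(z, offset, num):
    emit(offset)
    limit = []
    for num in offset:
        if ix >= 32:
            limit.append(z // emit(8))
    process(z)
    offset = offset + limit[z]
    z = 19 - 23
    limit = limit * (offset // z)
    if 8 <= limit:
        z = log(36) * (limit > z)
        offset = z // offset
    else:
        limit = 18 - limit
    return num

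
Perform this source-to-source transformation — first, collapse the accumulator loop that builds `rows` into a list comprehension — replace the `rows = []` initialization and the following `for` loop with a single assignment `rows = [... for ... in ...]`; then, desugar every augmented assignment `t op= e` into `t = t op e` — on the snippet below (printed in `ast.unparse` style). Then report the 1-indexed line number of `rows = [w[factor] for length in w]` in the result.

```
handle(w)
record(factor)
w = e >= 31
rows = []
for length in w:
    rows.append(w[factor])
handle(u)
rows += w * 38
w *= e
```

Transformed code:
handle(w)
record(factor)
w = e >= 31
rows = [w[factor] for length in w]
handle(u)
rows = rows + w * 38
w = w * e

4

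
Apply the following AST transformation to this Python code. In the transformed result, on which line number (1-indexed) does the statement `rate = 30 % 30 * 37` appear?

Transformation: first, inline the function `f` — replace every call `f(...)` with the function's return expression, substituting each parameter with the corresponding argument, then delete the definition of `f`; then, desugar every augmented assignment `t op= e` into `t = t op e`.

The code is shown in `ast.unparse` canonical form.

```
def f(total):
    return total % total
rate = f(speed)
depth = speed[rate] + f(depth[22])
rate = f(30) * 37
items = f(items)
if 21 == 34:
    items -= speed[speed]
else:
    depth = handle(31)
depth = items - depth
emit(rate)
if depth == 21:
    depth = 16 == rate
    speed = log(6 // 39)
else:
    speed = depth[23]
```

3

Transformed code:
rate = speed % speed
depth = speed[rate] + depth[22] % depth[22]
rate = 30 % 30 * 37
items = items % items
if 21 == 34:
    items = items - speed[speed]
else:
    depth = handle(31)
depth = items - depth
emit(rate)
if depth == 21:
    depth = 16 == rate
    speed = log(6 // 39)
else:
    speed = depth[23]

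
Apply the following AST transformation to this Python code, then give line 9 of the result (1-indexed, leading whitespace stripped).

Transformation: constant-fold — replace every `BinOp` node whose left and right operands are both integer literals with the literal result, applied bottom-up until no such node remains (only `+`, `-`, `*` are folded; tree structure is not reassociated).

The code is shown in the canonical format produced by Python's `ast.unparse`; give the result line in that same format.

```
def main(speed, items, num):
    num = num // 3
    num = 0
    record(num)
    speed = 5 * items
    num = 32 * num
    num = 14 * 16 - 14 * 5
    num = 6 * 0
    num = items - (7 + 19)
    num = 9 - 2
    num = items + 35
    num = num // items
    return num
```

Transformed code:
def main(speed, items, num):
    num = num // 3
    num = 0
    record(num)
    speed = 5 * items
    num = 32 * num
    num = 154
    num = 0
    num = items - 26
    num = 7
    num = items + 35
    num = num // items
    return num

num = items - 26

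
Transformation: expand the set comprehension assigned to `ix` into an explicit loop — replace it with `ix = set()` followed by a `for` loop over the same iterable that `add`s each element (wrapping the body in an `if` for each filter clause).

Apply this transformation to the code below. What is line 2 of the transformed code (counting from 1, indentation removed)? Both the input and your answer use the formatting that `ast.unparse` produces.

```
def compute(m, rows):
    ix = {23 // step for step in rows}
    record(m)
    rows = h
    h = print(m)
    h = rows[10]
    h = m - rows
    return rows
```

ix = set()

Transformed code:
def compute(m, rows):
    ix = set()
    for step in rows:
        ix.add(23 // step)
    record(m)
    rows = h
    h = print(m)
    h = rows[10]
    h = m - rows
    return rows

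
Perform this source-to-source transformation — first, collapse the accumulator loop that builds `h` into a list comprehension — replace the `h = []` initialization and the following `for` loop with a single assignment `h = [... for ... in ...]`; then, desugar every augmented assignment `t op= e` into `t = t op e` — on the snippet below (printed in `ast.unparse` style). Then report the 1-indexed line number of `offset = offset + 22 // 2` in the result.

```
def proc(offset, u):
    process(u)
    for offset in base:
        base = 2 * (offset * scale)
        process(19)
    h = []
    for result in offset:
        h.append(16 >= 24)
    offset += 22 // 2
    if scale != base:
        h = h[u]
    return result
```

7

Transformed code:
def proc(offset, u):
    process(u)
    for offset in base:
        base = 2 * (offset * scale)
        process(19)
    h = [16 >= 24 for result in offset]
    offset = offset + 22 // 2
    if scale != base:
        h = h[u]
    return result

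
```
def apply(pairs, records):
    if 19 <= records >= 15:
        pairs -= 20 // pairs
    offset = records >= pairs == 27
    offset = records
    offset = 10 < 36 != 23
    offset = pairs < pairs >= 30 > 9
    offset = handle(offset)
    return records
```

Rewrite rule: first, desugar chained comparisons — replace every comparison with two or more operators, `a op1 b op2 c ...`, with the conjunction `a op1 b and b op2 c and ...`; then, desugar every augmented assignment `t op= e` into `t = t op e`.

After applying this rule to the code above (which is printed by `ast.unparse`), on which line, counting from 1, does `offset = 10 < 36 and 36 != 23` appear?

Transformed code:
def apply(pairs, records):
    if 19 <= records and records >= 15:
        pairs = pairs - 20 // pairs
    offset = records >= pairs and pairs == 27
    offset = records
    offset = 10 < 36 and 36 != 23
    offset = pairs < pairs and pairs >= 30 and (30 > 9)
    offset = handle(offset)
    return records

6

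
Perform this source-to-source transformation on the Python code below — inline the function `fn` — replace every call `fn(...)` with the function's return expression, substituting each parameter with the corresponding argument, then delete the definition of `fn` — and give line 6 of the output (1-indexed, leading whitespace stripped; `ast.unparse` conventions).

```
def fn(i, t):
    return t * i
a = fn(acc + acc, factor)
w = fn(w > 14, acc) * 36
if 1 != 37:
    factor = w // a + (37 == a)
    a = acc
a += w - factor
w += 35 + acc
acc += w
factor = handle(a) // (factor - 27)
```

Transformed code:
a = factor * (acc + acc)
w = acc * (w > 14) * 36
if 1 != 37:
    factor = w // a + (37 == a)
    a = acc
a += w - factor
w += 35 + acc
acc += w
factor = handle(a) // (factor - 27)

a += w - factor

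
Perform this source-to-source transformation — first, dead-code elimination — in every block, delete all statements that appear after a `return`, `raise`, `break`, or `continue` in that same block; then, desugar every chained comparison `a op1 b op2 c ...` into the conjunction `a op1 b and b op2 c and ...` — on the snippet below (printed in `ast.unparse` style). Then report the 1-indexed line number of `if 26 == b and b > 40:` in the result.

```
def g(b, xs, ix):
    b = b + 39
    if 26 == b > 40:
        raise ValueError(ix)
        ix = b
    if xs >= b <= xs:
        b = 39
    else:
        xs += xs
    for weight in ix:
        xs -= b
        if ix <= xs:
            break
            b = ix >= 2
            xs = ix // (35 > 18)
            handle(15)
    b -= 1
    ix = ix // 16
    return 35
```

Transformed code:
def g(b, xs, ix):
    b = b + 39
    if 26 == b and b > 40:
        raise ValueError(ix)
    if xs >= b and b <= xs:
        b = 39
    else:
        xs += xs
    for weight in ix:
        xs -= b
        if ix <= xs:
            break
    b -= 1
    ix = ix // 16
    return 35

3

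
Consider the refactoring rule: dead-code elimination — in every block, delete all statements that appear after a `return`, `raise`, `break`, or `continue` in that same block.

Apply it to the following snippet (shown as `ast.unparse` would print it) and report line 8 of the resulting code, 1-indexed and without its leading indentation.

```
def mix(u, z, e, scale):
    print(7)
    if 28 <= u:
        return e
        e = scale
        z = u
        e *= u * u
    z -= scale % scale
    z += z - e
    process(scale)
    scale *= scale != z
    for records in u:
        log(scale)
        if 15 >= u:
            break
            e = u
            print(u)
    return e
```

scale *= scale != z

Transformed code:
def mix(u, z, e, scale):
    print(7)
    if 28 <= u:
        return e
    z -= scale % scale
    z += z - e
    process(scale)
    scale *= scale != z
    for records in u:
        log(scale)
        if 15 >= u:
            break
    return e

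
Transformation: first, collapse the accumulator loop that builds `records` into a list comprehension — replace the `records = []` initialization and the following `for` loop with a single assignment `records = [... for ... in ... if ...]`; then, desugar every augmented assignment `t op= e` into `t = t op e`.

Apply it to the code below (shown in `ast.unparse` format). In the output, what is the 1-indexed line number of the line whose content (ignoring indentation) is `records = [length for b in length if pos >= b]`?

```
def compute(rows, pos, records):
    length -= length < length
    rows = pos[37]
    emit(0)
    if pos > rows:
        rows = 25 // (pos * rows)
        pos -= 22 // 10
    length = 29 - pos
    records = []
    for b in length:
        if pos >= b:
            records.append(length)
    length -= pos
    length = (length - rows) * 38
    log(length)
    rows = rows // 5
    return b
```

9

Transformed code:
def compute(rows, pos, records):
    length = length - (length < length)
    rows = pos[37]
    emit(0)
    if pos > rows:
        rows = 25 // (pos * rows)
        pos = pos - 22 // 10
    length = 29 - pos
    records = [length for b in length if pos >= b]
    length = length - pos
    length = (length - rows) * 38
    log(length)
    rows = rows // 5
    return b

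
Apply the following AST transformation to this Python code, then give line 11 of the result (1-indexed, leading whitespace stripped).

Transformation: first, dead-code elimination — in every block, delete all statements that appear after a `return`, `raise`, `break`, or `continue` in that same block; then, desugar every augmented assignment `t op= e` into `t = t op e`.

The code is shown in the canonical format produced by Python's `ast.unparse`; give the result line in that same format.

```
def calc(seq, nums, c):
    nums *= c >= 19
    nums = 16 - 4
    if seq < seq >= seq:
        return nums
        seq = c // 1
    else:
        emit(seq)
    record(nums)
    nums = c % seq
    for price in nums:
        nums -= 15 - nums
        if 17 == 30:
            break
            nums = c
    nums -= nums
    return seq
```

nums = nums - (15 - nums)

Transformed code:
def calc(seq, nums, c):
    nums = nums * (c >= 19)
    nums = 16 - 4
    if seq < seq >= seq:
        return nums
    else:
        emit(seq)
    record(nums)
    nums = c % seq
    for price in nums:
        nums = nums - (15 - nums)
        if 17 == 30:
            break
    nums = nums - nums
    return seq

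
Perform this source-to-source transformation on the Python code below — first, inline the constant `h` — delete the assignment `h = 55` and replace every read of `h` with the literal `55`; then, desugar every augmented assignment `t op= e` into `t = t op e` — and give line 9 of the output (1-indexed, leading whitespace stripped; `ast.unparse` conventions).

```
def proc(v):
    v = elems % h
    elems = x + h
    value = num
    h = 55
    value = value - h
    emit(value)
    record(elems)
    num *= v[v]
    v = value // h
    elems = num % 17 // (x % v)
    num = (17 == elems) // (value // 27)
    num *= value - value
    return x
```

Transformed code:
def proc(v):
    v = elems % 55
    elems = x + 55
    value = num
    value = value - 55
    emit(value)
    record(elems)
    num = num * v[v]
    v = value // 55
    elems = num % 17 // (x % v)
    num = (17 == elems) // (value // 27)
    num = num * (value - value)
    return x

v = value // 55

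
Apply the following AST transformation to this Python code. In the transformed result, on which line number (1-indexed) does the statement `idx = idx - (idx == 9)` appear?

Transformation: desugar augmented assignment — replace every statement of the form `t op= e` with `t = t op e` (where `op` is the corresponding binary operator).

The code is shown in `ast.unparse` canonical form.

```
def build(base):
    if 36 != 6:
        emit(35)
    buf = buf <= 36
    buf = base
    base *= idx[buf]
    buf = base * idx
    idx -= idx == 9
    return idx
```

8

Transformed code:
def build(base):
    if 36 != 6:
        emit(35)
    buf = buf <= 36
    buf = base
    base = base * idx[buf]
    buf = base * idx
    idx = idx - (idx == 9)
    return idx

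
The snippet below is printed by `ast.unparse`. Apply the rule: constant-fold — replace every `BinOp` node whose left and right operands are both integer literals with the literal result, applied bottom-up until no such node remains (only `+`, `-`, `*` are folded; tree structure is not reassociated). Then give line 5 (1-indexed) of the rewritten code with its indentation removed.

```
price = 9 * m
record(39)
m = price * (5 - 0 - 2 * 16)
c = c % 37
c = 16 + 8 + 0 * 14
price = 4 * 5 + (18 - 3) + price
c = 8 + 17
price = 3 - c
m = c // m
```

Transformed code:
price = 9 * m
record(39)
m = price * -27
c = c % 37
c = 24
price = 35 + price
c = 25
price = 3 - c
m = c // m

c = 24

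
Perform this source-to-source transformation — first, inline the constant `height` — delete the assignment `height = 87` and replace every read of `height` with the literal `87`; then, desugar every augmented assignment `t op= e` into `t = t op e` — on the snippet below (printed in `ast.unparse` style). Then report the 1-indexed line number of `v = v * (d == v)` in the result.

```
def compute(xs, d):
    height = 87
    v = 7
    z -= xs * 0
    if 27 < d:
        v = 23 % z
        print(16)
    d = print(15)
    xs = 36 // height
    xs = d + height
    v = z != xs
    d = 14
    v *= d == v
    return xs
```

Transformed code:
def compute(xs, d):
    v = 7
    z = z - xs * 0
    if 27 < d:
        v = 23 % z
        print(16)
    d = print(15)
    xs = 36 // 87
    xs = d + 87
    v = z != xs
    d = 14
    v = v * (d == v)
    return xs

12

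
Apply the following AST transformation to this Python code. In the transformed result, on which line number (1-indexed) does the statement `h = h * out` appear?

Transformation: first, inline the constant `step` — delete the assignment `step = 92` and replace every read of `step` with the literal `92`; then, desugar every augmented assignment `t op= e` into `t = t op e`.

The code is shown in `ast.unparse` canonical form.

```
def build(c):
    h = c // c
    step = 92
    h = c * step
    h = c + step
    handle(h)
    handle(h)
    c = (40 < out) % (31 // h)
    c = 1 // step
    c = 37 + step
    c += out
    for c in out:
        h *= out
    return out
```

Transformed code:
def build(c):
    h = c // c
    h = c * 92
    h = c + 92
    handle(h)
    handle(h)
    c = (40 < out) % (31 // h)
    c = 1 // 92
    c = 37 + 92
    c = c + out
    for c in out:
        h = h * out
    return out

12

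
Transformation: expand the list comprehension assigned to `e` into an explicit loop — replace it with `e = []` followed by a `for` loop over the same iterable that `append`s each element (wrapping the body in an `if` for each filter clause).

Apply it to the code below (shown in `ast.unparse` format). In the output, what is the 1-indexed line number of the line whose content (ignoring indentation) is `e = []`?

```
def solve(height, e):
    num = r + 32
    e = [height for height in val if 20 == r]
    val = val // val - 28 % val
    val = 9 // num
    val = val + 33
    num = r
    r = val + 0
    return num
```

3

Transformed code:
def solve(height, e):
    num = r + 32
    e = []
    for height in val:
        if 20 == r:
            e.append(height)
    val = val // val - 28 % val
    val = 9 // num
    val = val + 33
    num = r
    r = val + 0
    return num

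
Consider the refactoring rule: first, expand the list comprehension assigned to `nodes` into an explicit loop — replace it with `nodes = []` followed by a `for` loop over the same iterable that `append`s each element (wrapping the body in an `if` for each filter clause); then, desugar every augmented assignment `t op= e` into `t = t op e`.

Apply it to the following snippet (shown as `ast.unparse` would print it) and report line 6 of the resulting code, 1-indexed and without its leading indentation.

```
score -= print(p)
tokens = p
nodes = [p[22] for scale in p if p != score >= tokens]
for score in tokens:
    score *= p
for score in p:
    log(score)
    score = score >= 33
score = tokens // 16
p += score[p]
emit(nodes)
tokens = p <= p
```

Transformed code:
score = score - print(p)
tokens = p
nodes = []
for scale in p:
    if p != score >= tokens:
        nodes.append(p[22])
for score in tokens:
    score = score * p
for score in p:
    log(score)
    score = score >= 33
score = tokens // 16
p = p + score[p]
emit(nodes)
tokens = p <= p

nodes.append(p[22])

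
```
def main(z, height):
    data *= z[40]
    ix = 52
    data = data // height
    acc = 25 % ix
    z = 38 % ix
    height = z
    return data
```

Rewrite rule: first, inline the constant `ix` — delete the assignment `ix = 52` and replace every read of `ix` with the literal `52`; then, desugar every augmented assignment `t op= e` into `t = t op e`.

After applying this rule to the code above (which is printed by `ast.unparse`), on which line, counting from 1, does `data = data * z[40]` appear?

2

Transformed code:
def main(z, height):
    data = data * z[40]
    data = data // height
    acc = 25 % 52
    z = 38 % 52
    height = z
    return data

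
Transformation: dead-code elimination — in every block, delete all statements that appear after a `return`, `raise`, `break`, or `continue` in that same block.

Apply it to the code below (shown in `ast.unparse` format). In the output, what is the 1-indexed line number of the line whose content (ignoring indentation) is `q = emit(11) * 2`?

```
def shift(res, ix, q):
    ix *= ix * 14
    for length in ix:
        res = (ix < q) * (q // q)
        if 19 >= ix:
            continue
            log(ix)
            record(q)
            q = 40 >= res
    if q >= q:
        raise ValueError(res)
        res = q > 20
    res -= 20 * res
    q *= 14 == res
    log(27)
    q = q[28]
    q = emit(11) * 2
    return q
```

13

Transformed code:
def shift(res, ix, q):
    ix *= ix * 14
    for length in ix:
        res = (ix < q) * (q // q)
        if 19 >= ix:
            continue
    if q >= q:
        raise ValueError(res)
    res -= 20 * res
    q *= 14 == res
    log(27)
    q = q[28]
    q = emit(11) * 2
    return q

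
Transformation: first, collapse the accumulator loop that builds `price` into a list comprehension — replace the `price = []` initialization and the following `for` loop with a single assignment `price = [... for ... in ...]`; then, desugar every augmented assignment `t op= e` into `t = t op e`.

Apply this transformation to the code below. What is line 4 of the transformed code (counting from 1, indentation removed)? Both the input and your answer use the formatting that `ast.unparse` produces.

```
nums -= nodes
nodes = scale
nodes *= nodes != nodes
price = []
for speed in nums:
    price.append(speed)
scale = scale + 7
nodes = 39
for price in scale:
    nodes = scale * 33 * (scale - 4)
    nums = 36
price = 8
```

price = [speed for speed in nums]

Transformed code:
nums = nums - nodes
nodes = scale
nodes = nodes * (nodes != nodes)
price = [speed for speed in nums]
scale = scale + 7
nodes = 39
for price in scale:
    nodes = scale * 33 * (scale - 4)
    nums = 36
price = 8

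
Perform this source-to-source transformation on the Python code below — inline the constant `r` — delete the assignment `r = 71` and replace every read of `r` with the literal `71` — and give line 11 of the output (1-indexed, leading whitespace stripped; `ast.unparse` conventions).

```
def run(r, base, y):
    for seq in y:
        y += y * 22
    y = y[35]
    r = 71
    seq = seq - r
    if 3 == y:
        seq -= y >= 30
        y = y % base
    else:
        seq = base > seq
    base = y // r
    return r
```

Transformed code:
def run(r, base, y):
    for seq in y:
        y += y * 22
    y = y[35]
    seq = seq - 71
    if 3 == y:
        seq -= y >= 30
        y = y % base
    else:
        seq = base > seq
    base = y // 71
    return 71

base = y // 71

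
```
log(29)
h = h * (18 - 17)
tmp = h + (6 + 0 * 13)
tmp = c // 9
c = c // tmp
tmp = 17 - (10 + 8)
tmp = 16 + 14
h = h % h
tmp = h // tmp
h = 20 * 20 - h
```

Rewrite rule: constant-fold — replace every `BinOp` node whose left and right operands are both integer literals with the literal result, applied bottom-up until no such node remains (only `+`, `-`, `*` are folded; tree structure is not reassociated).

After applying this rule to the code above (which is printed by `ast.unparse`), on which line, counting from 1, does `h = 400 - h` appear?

10

Transformed code:
log(29)
h = h * 1
tmp = h + 6
tmp = c // 9
c = c // tmp
tmp = -1
tmp = 30
h = h % h
tmp = h // tmp
h = 400 - h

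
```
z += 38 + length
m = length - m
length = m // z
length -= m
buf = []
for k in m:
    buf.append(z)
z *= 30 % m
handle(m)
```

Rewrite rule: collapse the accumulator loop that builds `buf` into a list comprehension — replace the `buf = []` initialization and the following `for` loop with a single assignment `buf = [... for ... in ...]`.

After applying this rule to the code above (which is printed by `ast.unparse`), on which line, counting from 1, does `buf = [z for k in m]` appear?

5

Transformed code:
z += 38 + length
m = length - m
length = m // z
length -= m
buf = [z for k in m]
z *= 30 % m
handle(m)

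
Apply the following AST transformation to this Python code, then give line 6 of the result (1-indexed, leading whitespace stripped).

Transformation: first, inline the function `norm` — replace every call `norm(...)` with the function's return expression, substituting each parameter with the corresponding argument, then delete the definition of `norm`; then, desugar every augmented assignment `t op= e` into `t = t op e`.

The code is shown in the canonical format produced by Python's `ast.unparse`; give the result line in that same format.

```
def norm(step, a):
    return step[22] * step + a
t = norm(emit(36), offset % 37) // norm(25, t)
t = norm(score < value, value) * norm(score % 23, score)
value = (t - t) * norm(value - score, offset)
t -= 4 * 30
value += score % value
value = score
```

Transformed code:
t = (emit(36)[22] * emit(36) + offset % 37) // (25[22] * 25 + t)
t = ((score < value)[22] * (score < value) + value) * ((score % 23)[22] * (score % 23) + score)
value = (t - t) * ((value - score)[22] * (value - score) + offset)
t = t - 4 * 30
value = value + score % value
value = score

value = score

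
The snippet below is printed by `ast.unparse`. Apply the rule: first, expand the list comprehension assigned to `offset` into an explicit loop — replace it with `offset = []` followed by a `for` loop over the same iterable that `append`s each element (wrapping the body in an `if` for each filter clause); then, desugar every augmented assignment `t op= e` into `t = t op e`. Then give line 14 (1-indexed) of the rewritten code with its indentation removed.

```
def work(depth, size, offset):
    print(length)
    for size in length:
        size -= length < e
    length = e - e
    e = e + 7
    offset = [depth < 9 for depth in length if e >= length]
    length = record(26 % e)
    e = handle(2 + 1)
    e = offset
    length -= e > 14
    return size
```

length = length - (e > 14)

Transformed code:
def work(depth, size, offset):
    print(length)
    for size in length:
        size = size - (length < e)
    length = e - e
    e = e + 7
    offset = []
    for depth in length:
        if e >= length:
            offset.append(depth < 9)
    length = record(26 % e)
    e = handle(2 + 1)
    e = offset
    length = length - (e > 14)
    return size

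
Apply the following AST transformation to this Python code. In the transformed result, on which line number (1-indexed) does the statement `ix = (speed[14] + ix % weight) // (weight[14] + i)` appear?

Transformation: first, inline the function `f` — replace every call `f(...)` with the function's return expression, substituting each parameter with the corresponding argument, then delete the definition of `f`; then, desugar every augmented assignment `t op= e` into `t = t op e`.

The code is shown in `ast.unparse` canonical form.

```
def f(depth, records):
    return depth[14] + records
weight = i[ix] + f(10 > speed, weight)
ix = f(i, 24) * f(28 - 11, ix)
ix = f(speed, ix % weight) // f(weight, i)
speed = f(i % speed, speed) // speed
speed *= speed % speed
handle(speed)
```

Transformed code:
weight = i[ix] + ((10 > speed)[14] + weight)
ix = (i[14] + 24) * ((28 - 11)[14] + ix)
ix = (speed[14] + ix % weight) // (weight[14] + i)
speed = ((i % speed)[14] + speed) // speed
speed = speed * (speed % speed)
handle(speed)

3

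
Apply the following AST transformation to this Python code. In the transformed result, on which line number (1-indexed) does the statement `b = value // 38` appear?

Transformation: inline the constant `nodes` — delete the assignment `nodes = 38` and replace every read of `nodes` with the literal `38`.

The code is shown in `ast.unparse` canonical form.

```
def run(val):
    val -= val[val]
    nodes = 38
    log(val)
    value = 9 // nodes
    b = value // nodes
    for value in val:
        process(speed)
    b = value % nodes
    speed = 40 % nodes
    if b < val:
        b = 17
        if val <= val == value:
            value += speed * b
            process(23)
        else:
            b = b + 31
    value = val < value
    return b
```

5

Transformed code:
def run(val):
    val -= val[val]
    log(val)
    value = 9 // 38
    b = value // 38
    for value in val:
        process(speed)
    b = value % 38
    speed = 40 % 38
    if b < val:
        b = 17
        if val <= val == value:
            value += speed * b
            process(23)
        else:
            b = b + 31
    value = val < value
    return b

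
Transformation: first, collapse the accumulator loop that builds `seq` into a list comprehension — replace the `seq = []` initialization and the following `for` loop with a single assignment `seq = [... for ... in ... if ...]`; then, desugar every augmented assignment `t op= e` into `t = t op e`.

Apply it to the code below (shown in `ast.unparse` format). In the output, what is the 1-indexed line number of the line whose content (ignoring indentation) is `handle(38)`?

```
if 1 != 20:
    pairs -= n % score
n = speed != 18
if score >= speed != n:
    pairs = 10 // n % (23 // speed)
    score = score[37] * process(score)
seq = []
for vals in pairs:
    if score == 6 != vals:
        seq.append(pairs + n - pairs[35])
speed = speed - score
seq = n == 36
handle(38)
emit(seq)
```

Transformed code:
if 1 != 20:
    pairs = pairs - n % score
n = speed != 18
if score >= speed != n:
    pairs = 10 // n % (23 // speed)
    score = score[37] * process(score)
seq = [pairs + n - pairs[35] for vals in pairs if score == 6 != vals]
speed = speed - score
seq = n == 36
handle(38)
emit(seq)

10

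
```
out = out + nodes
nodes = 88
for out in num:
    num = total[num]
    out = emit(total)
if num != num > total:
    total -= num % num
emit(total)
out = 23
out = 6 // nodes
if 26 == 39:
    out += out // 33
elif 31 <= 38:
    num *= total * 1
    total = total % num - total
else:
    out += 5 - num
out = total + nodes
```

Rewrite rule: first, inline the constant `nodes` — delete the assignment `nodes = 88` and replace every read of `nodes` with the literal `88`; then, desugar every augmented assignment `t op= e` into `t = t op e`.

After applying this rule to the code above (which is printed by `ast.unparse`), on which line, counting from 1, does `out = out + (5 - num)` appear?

16

Transformed code:
out = out + 88
for out in num:
    num = total[num]
    out = emit(total)
if num != num > total:
    total = total - num % num
emit(total)
out = 23
out = 6 // 88
if 26 == 39:
    out = out + out // 33
elif 31 <= 38:
    num = num * (total * 1)
    total = total % num - total
else:
    out = out + (5 - num)
out = total + 88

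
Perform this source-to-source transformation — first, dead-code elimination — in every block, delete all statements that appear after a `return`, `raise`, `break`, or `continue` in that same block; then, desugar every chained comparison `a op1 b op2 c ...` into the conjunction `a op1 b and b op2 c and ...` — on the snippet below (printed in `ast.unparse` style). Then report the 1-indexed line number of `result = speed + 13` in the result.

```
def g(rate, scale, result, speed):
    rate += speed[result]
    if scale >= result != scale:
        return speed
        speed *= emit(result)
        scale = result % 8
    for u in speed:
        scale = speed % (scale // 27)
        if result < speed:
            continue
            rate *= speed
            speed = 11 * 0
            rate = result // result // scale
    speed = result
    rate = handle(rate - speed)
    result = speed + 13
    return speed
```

11

Transformed code:
def g(rate, scale, result, speed):
    rate += speed[result]
    if scale >= result and result != scale:
        return speed
    for u in speed:
        scale = speed % (scale // 27)
        if result < speed:
            continue
    speed = result
    rate = handle(rate - speed)
    result = speed + 13
    return speed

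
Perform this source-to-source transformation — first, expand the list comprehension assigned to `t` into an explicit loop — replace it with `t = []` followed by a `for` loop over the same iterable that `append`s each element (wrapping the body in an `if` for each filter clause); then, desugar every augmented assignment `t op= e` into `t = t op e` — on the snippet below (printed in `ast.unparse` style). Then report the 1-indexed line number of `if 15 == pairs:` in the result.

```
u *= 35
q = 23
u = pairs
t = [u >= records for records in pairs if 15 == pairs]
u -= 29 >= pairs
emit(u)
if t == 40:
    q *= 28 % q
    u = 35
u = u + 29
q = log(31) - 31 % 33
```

6

Transformed code:
u = u * 35
q = 23
u = pairs
t = []
for records in pairs:
    if 15 == pairs:
        t.append(u >= records)
u = u - (29 >= pairs)
emit(u)
if t == 40:
    q = q * (28 % q)
    u = 35
u = u + 29
q = log(31) - 31 % 33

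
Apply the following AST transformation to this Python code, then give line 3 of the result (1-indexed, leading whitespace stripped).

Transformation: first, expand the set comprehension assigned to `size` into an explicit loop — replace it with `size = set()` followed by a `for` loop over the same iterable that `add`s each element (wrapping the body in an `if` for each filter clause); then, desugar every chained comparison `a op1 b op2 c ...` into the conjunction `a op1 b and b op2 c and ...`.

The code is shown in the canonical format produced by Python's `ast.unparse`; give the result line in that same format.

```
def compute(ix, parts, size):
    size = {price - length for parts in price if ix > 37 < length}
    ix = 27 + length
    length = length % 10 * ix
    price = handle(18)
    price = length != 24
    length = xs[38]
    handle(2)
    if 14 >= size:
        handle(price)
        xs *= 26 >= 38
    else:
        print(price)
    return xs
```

Transformed code:
def compute(ix, parts, size):
    size = set()
    for parts in price:
        if ix > 37 and 37 < length:
            size.add(price - length)
    ix = 27 + length
    length = length % 10 * ix
    price = handle(18)
    price = length != 24
    length = xs[38]
    handle(2)
    if 14 >= size:
        handle(price)
        xs *= 26 >= 38
    else:
        print(price)
    return xs

for parts in price: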